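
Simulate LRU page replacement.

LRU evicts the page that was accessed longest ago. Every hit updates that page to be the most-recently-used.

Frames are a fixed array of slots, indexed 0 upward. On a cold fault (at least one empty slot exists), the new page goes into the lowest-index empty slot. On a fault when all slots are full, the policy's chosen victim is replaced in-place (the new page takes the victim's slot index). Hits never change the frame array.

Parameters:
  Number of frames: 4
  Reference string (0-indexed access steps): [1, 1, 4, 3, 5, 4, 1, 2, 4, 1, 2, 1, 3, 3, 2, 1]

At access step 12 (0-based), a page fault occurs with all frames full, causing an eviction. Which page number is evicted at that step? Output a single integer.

Step 0: ref 1 -> FAULT, frames=[1,-,-,-]
Step 1: ref 1 -> HIT, frames=[1,-,-,-]
Step 2: ref 4 -> FAULT, frames=[1,4,-,-]
Step 3: ref 3 -> FAULT, frames=[1,4,3,-]
Step 4: ref 5 -> FAULT, frames=[1,4,3,5]
Step 5: ref 4 -> HIT, frames=[1,4,3,5]
Step 6: ref 1 -> HIT, frames=[1,4,3,5]
Step 7: ref 2 -> FAULT, evict 3, frames=[1,4,2,5]
Step 8: ref 4 -> HIT, frames=[1,4,2,5]
Step 9: ref 1 -> HIT, frames=[1,4,2,5]
Step 10: ref 2 -> HIT, frames=[1,4,2,5]
Step 11: ref 1 -> HIT, frames=[1,4,2,5]
Step 12: ref 3 -> FAULT, evict 5, frames=[1,4,2,3]
At step 12: evicted page 5

Answer: 5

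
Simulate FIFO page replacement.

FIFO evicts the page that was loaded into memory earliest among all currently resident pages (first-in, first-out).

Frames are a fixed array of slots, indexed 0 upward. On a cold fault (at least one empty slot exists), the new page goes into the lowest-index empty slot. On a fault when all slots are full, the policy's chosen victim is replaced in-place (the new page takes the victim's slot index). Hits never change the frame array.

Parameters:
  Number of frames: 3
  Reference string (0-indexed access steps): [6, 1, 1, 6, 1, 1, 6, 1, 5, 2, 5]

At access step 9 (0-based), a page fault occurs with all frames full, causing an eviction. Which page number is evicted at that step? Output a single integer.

Step 0: ref 6 -> FAULT, frames=[6,-,-]
Step 1: ref 1 -> FAULT, frames=[6,1,-]
Step 2: ref 1 -> HIT, frames=[6,1,-]
Step 3: ref 6 -> HIT, frames=[6,1,-]
Step 4: ref 1 -> HIT, frames=[6,1,-]
Step 5: ref 1 -> HIT, frames=[6,1,-]
Step 6: ref 6 -> HIT, frames=[6,1,-]
Step 7: ref 1 -> HIT, frames=[6,1,-]
Step 8: ref 5 -> FAULT, frames=[6,1,5]
Step 9: ref 2 -> FAULT, evict 6, frames=[2,1,5]
At step 9: evicted page 6

Answer: 6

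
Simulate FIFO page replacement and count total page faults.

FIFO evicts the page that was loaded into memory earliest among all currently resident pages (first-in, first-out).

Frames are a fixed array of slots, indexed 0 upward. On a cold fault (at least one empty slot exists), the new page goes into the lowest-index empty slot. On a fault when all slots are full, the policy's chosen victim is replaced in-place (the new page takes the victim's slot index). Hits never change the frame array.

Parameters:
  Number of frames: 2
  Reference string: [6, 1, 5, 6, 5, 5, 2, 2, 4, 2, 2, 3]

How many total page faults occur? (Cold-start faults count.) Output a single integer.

Answer: 7

Derivation:
Step 0: ref 6 → FAULT, frames=[6,-]
Step 1: ref 1 → FAULT, frames=[6,1]
Step 2: ref 5 → FAULT (evict 6), frames=[5,1]
Step 3: ref 6 → FAULT (evict 1), frames=[5,6]
Step 4: ref 5 → HIT, frames=[5,6]
Step 5: ref 5 → HIT, frames=[5,6]
Step 6: ref 2 → FAULT (evict 5), frames=[2,6]
Step 7: ref 2 → HIT, frames=[2,6]
Step 8: ref 4 → FAULT (evict 6), frames=[2,4]
Step 9: ref 2 → HIT, frames=[2,4]
Step 10: ref 2 → HIT, frames=[2,4]
Step 11: ref 3 → FAULT (evict 2), frames=[3,4]
Total faults: 7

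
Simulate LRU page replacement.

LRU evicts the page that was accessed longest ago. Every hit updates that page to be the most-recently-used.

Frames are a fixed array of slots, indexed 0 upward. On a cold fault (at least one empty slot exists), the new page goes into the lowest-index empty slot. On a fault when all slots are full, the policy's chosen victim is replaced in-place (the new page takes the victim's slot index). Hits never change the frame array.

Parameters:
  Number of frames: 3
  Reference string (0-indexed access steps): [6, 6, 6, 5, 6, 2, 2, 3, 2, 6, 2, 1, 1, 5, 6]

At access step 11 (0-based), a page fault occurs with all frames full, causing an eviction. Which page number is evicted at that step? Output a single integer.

Answer: 3

Derivation:
Step 0: ref 6 -> FAULT, frames=[6,-,-]
Step 1: ref 6 -> HIT, frames=[6,-,-]
Step 2: ref 6 -> HIT, frames=[6,-,-]
Step 3: ref 5 -> FAULT, frames=[6,5,-]
Step 4: ref 6 -> HIT, frames=[6,5,-]
Step 5: ref 2 -> FAULT, frames=[6,5,2]
Step 6: ref 2 -> HIT, frames=[6,5,2]
Step 7: ref 3 -> FAULT, evict 5, frames=[6,3,2]
Step 8: ref 2 -> HIT, frames=[6,3,2]
Step 9: ref 6 -> HIT, frames=[6,3,2]
Step 10: ref 2 -> HIT, frames=[6,3,2]
Step 11: ref 1 -> FAULT, evict 3, frames=[6,1,2]
At step 11: evicted page 3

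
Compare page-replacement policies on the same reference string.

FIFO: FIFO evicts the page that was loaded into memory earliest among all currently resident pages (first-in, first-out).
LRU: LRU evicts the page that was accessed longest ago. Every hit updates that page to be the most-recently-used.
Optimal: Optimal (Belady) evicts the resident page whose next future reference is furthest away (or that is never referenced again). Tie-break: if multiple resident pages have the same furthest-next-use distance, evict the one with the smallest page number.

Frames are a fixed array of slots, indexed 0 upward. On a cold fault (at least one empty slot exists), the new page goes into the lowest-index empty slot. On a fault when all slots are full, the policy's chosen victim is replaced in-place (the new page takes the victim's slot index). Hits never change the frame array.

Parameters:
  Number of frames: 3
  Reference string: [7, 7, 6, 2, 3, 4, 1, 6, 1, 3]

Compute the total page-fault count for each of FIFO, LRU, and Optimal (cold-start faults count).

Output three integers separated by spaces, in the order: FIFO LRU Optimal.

Answer: 8 8 6

Derivation:
--- FIFO ---
  step 0: ref 7 -> FAULT, frames=[7,-,-] (faults so far: 1)
  step 1: ref 7 -> HIT, frames=[7,-,-] (faults so far: 1)
  step 2: ref 6 -> FAULT, frames=[7,6,-] (faults so far: 2)
  step 3: ref 2 -> FAULT, frames=[7,6,2] (faults so far: 3)
  step 4: ref 3 -> FAULT, evict 7, frames=[3,6,2] (faults so far: 4)
  step 5: ref 4 -> FAULT, evict 6, frames=[3,4,2] (faults so far: 5)
  step 6: ref 1 -> FAULT, evict 2, frames=[3,4,1] (faults so far: 6)
  step 7: ref 6 -> FAULT, evict 3, frames=[6,4,1] (faults so far: 7)
  step 8: ref 1 -> HIT, frames=[6,4,1] (faults so far: 7)
  step 9: ref 3 -> FAULT, evict 4, frames=[6,3,1] (faults so far: 8)
  FIFO total faults: 8
--- LRU ---
  step 0: ref 7 -> FAULT, frames=[7,-,-] (faults so far: 1)
  step 1: ref 7 -> HIT, frames=[7,-,-] (faults so far: 1)
  step 2: ref 6 -> FAULT, frames=[7,6,-] (faults so far: 2)
  step 3: ref 2 -> FAULT, frames=[7,6,2] (faults so far: 3)
  step 4: ref 3 -> FAULT, evict 7, frames=[3,6,2] (faults so far: 4)
  step 5: ref 4 -> FAULT, evict 6, frames=[3,4,2] (faults so far: 5)
  step 6: ref 1 -> FAULT, evict 2, frames=[3,4,1] (faults so far: 6)
  step 7: ref 6 -> FAULT, evict 3, frames=[6,4,1] (faults so far: 7)
  step 8: ref 1 -> HIT, frames=[6,4,1] (faults so far: 7)
  step 9: ref 3 -> FAULT, evict 4, frames=[6,3,1] (faults so far: 8)
  LRU total faults: 8
--- Optimal ---
  step 0: ref 7 -> FAULT, frames=[7,-,-] (faults so far: 1)
  step 1: ref 7 -> HIT, frames=[7,-,-] (faults so far: 1)
  step 2: ref 6 -> FAULT, frames=[7,6,-] (faults so far: 2)
  step 3: ref 2 -> FAULT, frames=[7,6,2] (faults so far: 3)
  step 4: ref 3 -> FAULT, evict 2, frames=[7,6,3] (faults so far: 4)
  step 5: ref 4 -> FAULT, evict 7, frames=[4,6,3] (faults so far: 5)
  step 6: ref 1 -> FAULT, evict 4, frames=[1,6,3] (faults so far: 6)
  step 7: ref 6 -> HIT, frames=[1,6,3] (faults so far: 6)
  step 8: ref 1 -> HIT, frames=[1,6,3] (faults so far: 6)
  step 9: ref 3 -> HIT, frames=[1,6,3] (faults so far: 6)
  Optimal total faults: 6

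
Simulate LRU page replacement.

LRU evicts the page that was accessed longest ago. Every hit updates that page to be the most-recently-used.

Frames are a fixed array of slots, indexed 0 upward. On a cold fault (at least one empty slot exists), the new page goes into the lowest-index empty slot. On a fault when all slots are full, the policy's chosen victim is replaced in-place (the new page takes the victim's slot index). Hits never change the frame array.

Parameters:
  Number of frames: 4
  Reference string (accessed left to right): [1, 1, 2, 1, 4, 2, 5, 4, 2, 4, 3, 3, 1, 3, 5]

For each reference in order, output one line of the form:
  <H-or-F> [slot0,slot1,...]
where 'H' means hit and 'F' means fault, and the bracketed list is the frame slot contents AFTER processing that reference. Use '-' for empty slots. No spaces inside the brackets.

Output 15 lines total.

F [1,-,-,-]
H [1,-,-,-]
F [1,2,-,-]
H [1,2,-,-]
F [1,2,4,-]
H [1,2,4,-]
F [1,2,4,5]
H [1,2,4,5]
H [1,2,4,5]
H [1,2,4,5]
F [3,2,4,5]
H [3,2,4,5]
F [3,2,4,1]
H [3,2,4,1]
F [3,5,4,1]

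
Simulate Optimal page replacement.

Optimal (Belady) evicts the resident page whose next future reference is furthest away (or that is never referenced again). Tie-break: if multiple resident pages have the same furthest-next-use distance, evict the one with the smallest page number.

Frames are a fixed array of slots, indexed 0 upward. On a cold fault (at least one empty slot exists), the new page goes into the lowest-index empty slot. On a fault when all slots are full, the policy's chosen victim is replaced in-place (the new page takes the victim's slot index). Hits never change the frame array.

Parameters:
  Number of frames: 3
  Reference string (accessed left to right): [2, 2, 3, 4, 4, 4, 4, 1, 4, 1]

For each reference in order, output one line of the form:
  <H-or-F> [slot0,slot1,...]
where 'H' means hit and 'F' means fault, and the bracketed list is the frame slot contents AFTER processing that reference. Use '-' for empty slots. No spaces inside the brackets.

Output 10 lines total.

F [2,-,-]
H [2,-,-]
F [2,3,-]
F [2,3,4]
H [2,3,4]
H [2,3,4]
H [2,3,4]
F [1,3,4]
H [1,3,4]
H [1,3,4]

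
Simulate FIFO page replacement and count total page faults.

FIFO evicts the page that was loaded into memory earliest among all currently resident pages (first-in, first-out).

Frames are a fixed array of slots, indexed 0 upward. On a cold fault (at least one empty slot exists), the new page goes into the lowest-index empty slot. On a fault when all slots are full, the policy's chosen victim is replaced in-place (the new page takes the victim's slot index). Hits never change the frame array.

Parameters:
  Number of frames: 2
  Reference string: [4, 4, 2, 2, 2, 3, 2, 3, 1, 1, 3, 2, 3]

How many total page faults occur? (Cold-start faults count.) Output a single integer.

Step 0: ref 4 → FAULT, frames=[4,-]
Step 1: ref 4 → HIT, frames=[4,-]
Step 2: ref 2 → FAULT, frames=[4,2]
Step 3: ref 2 → HIT, frames=[4,2]
Step 4: ref 2 → HIT, frames=[4,2]
Step 5: ref 3 → FAULT (evict 4), frames=[3,2]
Step 6: ref 2 → HIT, frames=[3,2]
Step 7: ref 3 → HIT, frames=[3,2]
Step 8: ref 1 → FAULT (evict 2), frames=[3,1]
Step 9: ref 1 → HIT, frames=[3,1]
Step 10: ref 3 → HIT, frames=[3,1]
Step 11: ref 2 → FAULT (evict 3), frames=[2,1]
Step 12: ref 3 → FAULT (evict 1), frames=[2,3]
Total faults: 6

Answer: 6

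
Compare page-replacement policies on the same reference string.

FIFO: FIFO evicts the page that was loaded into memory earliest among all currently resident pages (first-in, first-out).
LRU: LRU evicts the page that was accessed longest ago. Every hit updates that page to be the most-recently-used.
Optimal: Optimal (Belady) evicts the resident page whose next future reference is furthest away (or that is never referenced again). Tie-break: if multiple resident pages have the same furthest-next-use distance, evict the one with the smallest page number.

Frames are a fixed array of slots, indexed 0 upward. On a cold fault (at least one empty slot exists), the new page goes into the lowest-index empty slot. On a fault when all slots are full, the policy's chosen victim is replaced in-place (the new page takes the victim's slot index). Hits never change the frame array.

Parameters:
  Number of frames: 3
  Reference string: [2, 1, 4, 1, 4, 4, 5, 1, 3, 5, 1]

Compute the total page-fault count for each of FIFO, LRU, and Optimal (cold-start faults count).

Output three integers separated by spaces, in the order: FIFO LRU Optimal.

--- FIFO ---
  step 0: ref 2 -> FAULT, frames=[2,-,-] (faults so far: 1)
  step 1: ref 1 -> FAULT, frames=[2,1,-] (faults so far: 2)
  step 2: ref 4 -> FAULT, frames=[2,1,4] (faults so far: 3)
  step 3: ref 1 -> HIT, frames=[2,1,4] (faults so far: 3)
  step 4: ref 4 -> HIT, frames=[2,1,4] (faults so far: 3)
  step 5: ref 4 -> HIT, frames=[2,1,4] (faults so far: 3)
  step 6: ref 5 -> FAULT, evict 2, frames=[5,1,4] (faults so far: 4)
  step 7: ref 1 -> HIT, frames=[5,1,4] (faults so far: 4)
  step 8: ref 3 -> FAULT, evict 1, frames=[5,3,4] (faults so far: 5)
  step 9: ref 5 -> HIT, frames=[5,3,4] (faults so far: 5)
  step 10: ref 1 -> FAULT, evict 4, frames=[5,3,1] (faults so far: 6)
  FIFO total faults: 6
--- LRU ---
  step 0: ref 2 -> FAULT, frames=[2,-,-] (faults so far: 1)
  step 1: ref 1 -> FAULT, frames=[2,1,-] (faults so far: 2)
  step 2: ref 4 -> FAULT, frames=[2,1,4] (faults so far: 3)
  step 3: ref 1 -> HIT, frames=[2,1,4] (faults so far: 3)
  step 4: ref 4 -> HIT, frames=[2,1,4] (faults so far: 3)
  step 5: ref 4 -> HIT, frames=[2,1,4] (faults so far: 3)
  step 6: ref 5 -> FAULT, evict 2, frames=[5,1,4] (faults so far: 4)
  step 7: ref 1 -> HIT, frames=[5,1,4] (faults so far: 4)
  step 8: ref 3 -> FAULT, evict 4, frames=[5,1,3] (faults so far: 5)
  step 9: ref 5 -> HIT, frames=[5,1,3] (faults so far: 5)
  step 10: ref 1 -> HIT, frames=[5,1,3] (faults so far: 5)
  LRU total faults: 5
--- Optimal ---
  step 0: ref 2 -> FAULT, frames=[2,-,-] (faults so far: 1)
  step 1: ref 1 -> FAULT, frames=[2,1,-] (faults so far: 2)
  step 2: ref 4 -> FAULT, frames=[2,1,4] (faults so far: 3)
  step 3: ref 1 -> HIT, frames=[2,1,4] (faults so far: 3)
  step 4: ref 4 -> HIT, frames=[2,1,4] (faults so far: 3)
  step 5: ref 4 -> HIT, frames=[2,1,4] (faults so far: 3)
  step 6: ref 5 -> FAULT, evict 2, frames=[5,1,4] (faults so far: 4)
  step 7: ref 1 -> HIT, frames=[5,1,4] (faults so far: 4)
  step 8: ref 3 -> FAULT, evict 4, frames=[5,1,3] (faults so far: 5)
  step 9: ref 5 -> HIT, frames=[5,1,3] (faults so far: 5)
  step 10: ref 1 -> HIT, frames=[5,1,3] (faults so far: 5)
  Optimal total faults: 5

Answer: 6 5 5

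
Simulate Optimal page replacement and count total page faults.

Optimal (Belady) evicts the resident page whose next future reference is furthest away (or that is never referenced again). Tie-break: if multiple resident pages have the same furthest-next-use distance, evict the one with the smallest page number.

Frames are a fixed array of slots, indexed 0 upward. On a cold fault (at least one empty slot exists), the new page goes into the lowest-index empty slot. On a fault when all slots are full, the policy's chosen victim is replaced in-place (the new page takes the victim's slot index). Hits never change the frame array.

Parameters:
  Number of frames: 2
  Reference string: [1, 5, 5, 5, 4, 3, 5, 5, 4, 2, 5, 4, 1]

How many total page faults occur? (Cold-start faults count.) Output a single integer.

Step 0: ref 1 → FAULT, frames=[1,-]
Step 1: ref 5 → FAULT, frames=[1,5]
Step 2: ref 5 → HIT, frames=[1,5]
Step 3: ref 5 → HIT, frames=[1,5]
Step 4: ref 4 → FAULT (evict 1), frames=[4,5]
Step 5: ref 3 → FAULT (evict 4), frames=[3,5]
Step 6: ref 5 → HIT, frames=[3,5]
Step 7: ref 5 → HIT, frames=[3,5]
Step 8: ref 4 → FAULT (evict 3), frames=[4,5]
Step 9: ref 2 → FAULT (evict 4), frames=[2,5]
Step 10: ref 5 → HIT, frames=[2,5]
Step 11: ref 4 → FAULT (evict 2), frames=[4,5]
Step 12: ref 1 → FAULT (evict 4), frames=[1,5]
Total faults: 8

Answer: 8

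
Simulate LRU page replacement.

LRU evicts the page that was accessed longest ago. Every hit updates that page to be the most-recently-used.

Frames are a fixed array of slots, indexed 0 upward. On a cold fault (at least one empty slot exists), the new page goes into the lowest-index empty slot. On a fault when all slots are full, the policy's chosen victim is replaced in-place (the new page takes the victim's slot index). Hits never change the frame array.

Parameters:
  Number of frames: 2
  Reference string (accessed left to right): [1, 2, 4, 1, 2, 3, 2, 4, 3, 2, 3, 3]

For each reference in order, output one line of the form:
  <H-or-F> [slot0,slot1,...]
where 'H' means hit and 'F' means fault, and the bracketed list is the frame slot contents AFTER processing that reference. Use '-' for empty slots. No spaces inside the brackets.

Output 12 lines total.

F [1,-]
F [1,2]
F [4,2]
F [4,1]
F [2,1]
F [2,3]
H [2,3]
F [2,4]
F [3,4]
F [3,2]
H [3,2]
H [3,2]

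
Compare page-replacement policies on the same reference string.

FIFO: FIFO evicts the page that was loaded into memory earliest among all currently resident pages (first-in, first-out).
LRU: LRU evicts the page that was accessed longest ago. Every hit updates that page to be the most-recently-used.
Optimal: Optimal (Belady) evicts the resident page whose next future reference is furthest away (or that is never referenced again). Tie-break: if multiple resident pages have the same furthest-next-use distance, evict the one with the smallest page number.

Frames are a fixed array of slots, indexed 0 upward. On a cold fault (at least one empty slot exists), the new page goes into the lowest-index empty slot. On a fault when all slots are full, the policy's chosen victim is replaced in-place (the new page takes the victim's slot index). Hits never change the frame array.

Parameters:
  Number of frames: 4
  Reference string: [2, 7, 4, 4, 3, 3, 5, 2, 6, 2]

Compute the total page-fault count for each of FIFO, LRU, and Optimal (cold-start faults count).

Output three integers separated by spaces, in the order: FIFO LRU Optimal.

Answer: 7 7 6

Derivation:
--- FIFO ---
  step 0: ref 2 -> FAULT, frames=[2,-,-,-] (faults so far: 1)
  step 1: ref 7 -> FAULT, frames=[2,7,-,-] (faults so far: 2)
  step 2: ref 4 -> FAULT, frames=[2,7,4,-] (faults so far: 3)
  step 3: ref 4 -> HIT, frames=[2,7,4,-] (faults so far: 3)
  step 4: ref 3 -> FAULT, frames=[2,7,4,3] (faults so far: 4)
  step 5: ref 3 -> HIT, frames=[2,7,4,3] (faults so far: 4)
  step 6: ref 5 -> FAULT, evict 2, frames=[5,7,4,3] (faults so far: 5)
  step 7: ref 2 -> FAULT, evict 7, frames=[5,2,4,3] (faults so far: 6)
  step 8: ref 6 -> FAULT, evict 4, frames=[5,2,6,3] (faults so far: 7)
  step 9: ref 2 -> HIT, frames=[5,2,6,3] (faults so far: 7)
  FIFO total faults: 7
--- LRU ---
  step 0: ref 2 -> FAULT, frames=[2,-,-,-] (faults so far: 1)
  step 1: ref 7 -> FAULT, frames=[2,7,-,-] (faults so far: 2)
  step 2: ref 4 -> FAULT, frames=[2,7,4,-] (faults so far: 3)
  step 3: ref 4 -> HIT, frames=[2,7,4,-] (faults so far: 3)
  step 4: ref 3 -> FAULT, frames=[2,7,4,3] (faults so far: 4)
  step 5: ref 3 -> HIT, frames=[2,7,4,3] (faults so far: 4)
  step 6: ref 5 -> FAULT, evict 2, frames=[5,7,4,3] (faults so far: 5)
  step 7: ref 2 -> FAULT, evict 7, frames=[5,2,4,3] (faults so far: 6)
  step 8: ref 6 -> FAULT, evict 4, frames=[5,2,6,3] (faults so far: 7)
  step 9: ref 2 -> HIT, frames=[5,2,6,3] (faults so far: 7)
  LRU total faults: 7
--- Optimal ---
  step 0: ref 2 -> FAULT, frames=[2,-,-,-] (faults so far: 1)
  step 1: ref 7 -> FAULT, frames=[2,7,-,-] (faults so far: 2)
  step 2: ref 4 -> FAULT, frames=[2,7,4,-] (faults so far: 3)
  step 3: ref 4 -> HIT, frames=[2,7,4,-] (faults so far: 3)
  step 4: ref 3 -> FAULT, frames=[2,7,4,3] (faults so far: 4)
  step 5: ref 3 -> HIT, frames=[2,7,4,3] (faults so far: 4)
  step 6: ref 5 -> FAULT, evict 3, frames=[2,7,4,5] (faults so far: 5)
  step 7: ref 2 -> HIT, frames=[2,7,4,5] (faults so far: 5)
  step 8: ref 6 -> FAULT, evict 4, frames=[2,7,6,5] (faults so far: 6)
  step 9: ref 2 -> HIT, frames=[2,7,6,5] (faults so far: 6)
  Optimal total faults: 6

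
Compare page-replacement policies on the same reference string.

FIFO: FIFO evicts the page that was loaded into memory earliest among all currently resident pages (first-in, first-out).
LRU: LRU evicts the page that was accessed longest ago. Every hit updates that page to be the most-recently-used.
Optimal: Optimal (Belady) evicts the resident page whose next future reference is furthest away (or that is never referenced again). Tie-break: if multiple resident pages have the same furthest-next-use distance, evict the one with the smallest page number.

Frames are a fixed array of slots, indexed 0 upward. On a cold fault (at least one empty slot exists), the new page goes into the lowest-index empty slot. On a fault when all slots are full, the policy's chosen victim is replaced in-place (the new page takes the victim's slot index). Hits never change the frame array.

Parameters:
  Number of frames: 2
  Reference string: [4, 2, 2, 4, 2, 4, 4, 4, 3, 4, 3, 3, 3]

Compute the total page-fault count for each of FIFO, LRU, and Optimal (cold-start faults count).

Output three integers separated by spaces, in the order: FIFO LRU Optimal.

Answer: 4 3 3

Derivation:
--- FIFO ---
  step 0: ref 4 -> FAULT, frames=[4,-] (faults so far: 1)
  step 1: ref 2 -> FAULT, frames=[4,2] (faults so far: 2)
  step 2: ref 2 -> HIT, frames=[4,2] (faults so far: 2)
  step 3: ref 4 -> HIT, frames=[4,2] (faults so far: 2)
  step 4: ref 2 -> HIT, frames=[4,2] (faults so far: 2)
  step 5: ref 4 -> HIT, frames=[4,2] (faults so far: 2)
  step 6: ref 4 -> HIT, frames=[4,2] (faults so far: 2)
  step 7: ref 4 -> HIT, frames=[4,2] (faults so far: 2)
  step 8: ref 3 -> FAULT, evict 4, frames=[3,2] (faults so far: 3)
  step 9: ref 4 -> FAULT, evict 2, frames=[3,4] (faults so far: 4)
  step 10: ref 3 -> HIT, frames=[3,4] (faults so far: 4)
  step 11: ref 3 -> HIT, frames=[3,4] (faults so far: 4)
  step 12: ref 3 -> HIT, frames=[3,4] (faults so far: 4)
  FIFO total faults: 4
--- LRU ---
  step 0: ref 4 -> FAULT, frames=[4,-] (faults so far: 1)
  step 1: ref 2 -> FAULT, frames=[4,2] (faults so far: 2)
  step 2: ref 2 -> HIT, frames=[4,2] (faults so far: 2)
  step 3: ref 4 -> HIT, frames=[4,2] (faults so far: 2)
  step 4: ref 2 -> HIT, frames=[4,2] (faults so far: 2)
  step 5: ref 4 -> HIT, frames=[4,2] (faults so far: 2)
  step 6: ref 4 -> HIT, frames=[4,2] (faults so far: 2)
  step 7: ref 4 -> HIT, frames=[4,2] (faults so far: 2)
  step 8: ref 3 -> FAULT, evict 2, frames=[4,3] (faults so far: 3)
  step 9: ref 4 -> HIT, frames=[4,3] (faults so far: 3)
  step 10: ref 3 -> HIT, frames=[4,3] (faults so far: 3)
  step 11: ref 3 -> HIT, frames=[4,3] (faults so far: 3)
  step 12: ref 3 -> HIT, frames=[4,3] (faults so far: 3)
  LRU total faults: 3
--- Optimal ---
  step 0: ref 4 -> FAULT, frames=[4,-] (faults so far: 1)
  step 1: ref 2 -> FAULT, frames=[4,2] (faults so far: 2)
  step 2: ref 2 -> HIT, frames=[4,2] (faults so far: 2)
  step 3: ref 4 -> HIT, frames=[4,2] (faults so far: 2)
  step 4: ref 2 -> HIT, frames=[4,2] (faults so far: 2)
  step 5: ref 4 -> HIT, frames=[4,2] (faults so far: 2)
  step 6: ref 4 -> HIT, frames=[4,2] (faults so far: 2)
  step 7: ref 4 -> HIT, frames=[4,2] (faults so far: 2)
  step 8: ref 3 -> FAULT, evict 2, frames=[4,3] (faults so far: 3)
  step 9: ref 4 -> HIT, frames=[4,3] (faults so far: 3)
  step 10: ref 3 -> HIT, frames=[4,3] (faults so far: 3)
  step 11: ref 3 -> HIT, frames=[4,3] (faults so far: 3)
  step 12: ref 3 -> HIT, frames=[4,3] (faults so far: 3)
  Optimal total faults: 3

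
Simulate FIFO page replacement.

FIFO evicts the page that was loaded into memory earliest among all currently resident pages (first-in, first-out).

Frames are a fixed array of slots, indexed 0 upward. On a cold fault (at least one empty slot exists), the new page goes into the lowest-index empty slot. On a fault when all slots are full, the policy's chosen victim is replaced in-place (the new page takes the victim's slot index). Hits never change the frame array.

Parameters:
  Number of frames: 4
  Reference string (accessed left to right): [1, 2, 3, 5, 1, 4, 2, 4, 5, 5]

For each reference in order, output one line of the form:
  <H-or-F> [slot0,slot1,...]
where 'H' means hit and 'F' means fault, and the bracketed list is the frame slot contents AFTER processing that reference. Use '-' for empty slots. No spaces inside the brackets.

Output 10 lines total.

F [1,-,-,-]
F [1,2,-,-]
F [1,2,3,-]
F [1,2,3,5]
H [1,2,3,5]
F [4,2,3,5]
H [4,2,3,5]
H [4,2,3,5]
H [4,2,3,5]
H [4,2,3,5]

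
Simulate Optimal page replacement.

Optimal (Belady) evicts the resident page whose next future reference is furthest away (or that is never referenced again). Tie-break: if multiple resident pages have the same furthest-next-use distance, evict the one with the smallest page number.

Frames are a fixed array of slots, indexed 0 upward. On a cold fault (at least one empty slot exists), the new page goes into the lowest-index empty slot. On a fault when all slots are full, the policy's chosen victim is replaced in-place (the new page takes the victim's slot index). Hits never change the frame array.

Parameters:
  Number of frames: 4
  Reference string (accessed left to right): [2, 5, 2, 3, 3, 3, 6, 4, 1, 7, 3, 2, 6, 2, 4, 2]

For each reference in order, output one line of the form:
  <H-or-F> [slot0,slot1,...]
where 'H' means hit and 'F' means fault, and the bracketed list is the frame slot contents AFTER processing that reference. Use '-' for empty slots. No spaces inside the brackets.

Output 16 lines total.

F [2,-,-,-]
F [2,5,-,-]
H [2,5,-,-]
F [2,5,3,-]
H [2,5,3,-]
H [2,5,3,-]
F [2,5,3,6]
F [2,4,3,6]
F [2,1,3,6]
F [2,7,3,6]
H [2,7,3,6]
H [2,7,3,6]
H [2,7,3,6]
H [2,7,3,6]
F [2,7,4,6]
H [2,7,4,6]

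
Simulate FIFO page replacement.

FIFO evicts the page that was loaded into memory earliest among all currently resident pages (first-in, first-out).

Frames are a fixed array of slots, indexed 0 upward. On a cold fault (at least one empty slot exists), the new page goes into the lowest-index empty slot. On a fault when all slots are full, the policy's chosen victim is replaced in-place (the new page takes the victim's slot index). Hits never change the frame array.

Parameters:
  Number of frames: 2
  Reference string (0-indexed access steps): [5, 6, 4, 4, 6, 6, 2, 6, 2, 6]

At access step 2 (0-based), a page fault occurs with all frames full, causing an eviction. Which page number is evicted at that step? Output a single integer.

Step 0: ref 5 -> FAULT, frames=[5,-]
Step 1: ref 6 -> FAULT, frames=[5,6]
Step 2: ref 4 -> FAULT, evict 5, frames=[4,6]
At step 2: evicted page 5

Answer: 5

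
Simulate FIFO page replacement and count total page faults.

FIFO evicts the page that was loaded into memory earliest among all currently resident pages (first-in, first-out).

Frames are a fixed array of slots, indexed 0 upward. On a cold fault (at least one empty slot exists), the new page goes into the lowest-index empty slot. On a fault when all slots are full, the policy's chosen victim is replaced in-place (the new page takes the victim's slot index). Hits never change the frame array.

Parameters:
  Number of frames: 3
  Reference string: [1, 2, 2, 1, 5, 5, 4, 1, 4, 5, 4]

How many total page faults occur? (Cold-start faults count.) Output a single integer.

Answer: 5

Derivation:
Step 0: ref 1 → FAULT, frames=[1,-,-]
Step 1: ref 2 → FAULT, frames=[1,2,-]
Step 2: ref 2 → HIT, frames=[1,2,-]
Step 3: ref 1 → HIT, frames=[1,2,-]
Step 4: ref 5 → FAULT, frames=[1,2,5]
Step 5: ref 5 → HIT, frames=[1,2,5]
Step 6: ref 4 → FAULT (evict 1), frames=[4,2,5]
Step 7: ref 1 → FAULT (evict 2), frames=[4,1,5]
Step 8: ref 4 → HIT, frames=[4,1,5]
Step 9: ref 5 → HIT, frames=[4,1,5]
Step 10: ref 4 → HIT, frames=[4,1,5]
Total faults: 5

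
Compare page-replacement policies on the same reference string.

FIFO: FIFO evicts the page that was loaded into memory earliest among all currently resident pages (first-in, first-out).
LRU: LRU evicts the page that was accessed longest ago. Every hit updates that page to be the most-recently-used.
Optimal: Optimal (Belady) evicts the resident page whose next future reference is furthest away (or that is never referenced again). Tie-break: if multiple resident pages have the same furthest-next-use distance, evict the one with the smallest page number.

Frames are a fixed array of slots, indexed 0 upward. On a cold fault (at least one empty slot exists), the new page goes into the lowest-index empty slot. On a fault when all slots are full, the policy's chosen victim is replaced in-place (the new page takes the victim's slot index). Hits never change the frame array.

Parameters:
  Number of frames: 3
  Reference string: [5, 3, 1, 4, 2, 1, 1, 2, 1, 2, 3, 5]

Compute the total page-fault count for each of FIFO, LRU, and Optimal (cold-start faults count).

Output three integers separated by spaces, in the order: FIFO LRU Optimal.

Answer: 7 7 6

Derivation:
--- FIFO ---
  step 0: ref 5 -> FAULT, frames=[5,-,-] (faults so far: 1)
  step 1: ref 3 -> FAULT, frames=[5,3,-] (faults so far: 2)
  step 2: ref 1 -> FAULT, frames=[5,3,1] (faults so far: 3)
  step 3: ref 4 -> FAULT, evict 5, frames=[4,3,1] (faults so far: 4)
  step 4: ref 2 -> FAULT, evict 3, frames=[4,2,1] (faults so far: 5)
  step 5: ref 1 -> HIT, frames=[4,2,1] (faults so far: 5)
  step 6: ref 1 -> HIT, frames=[4,2,1] (faults so far: 5)
  step 7: ref 2 -> HIT, frames=[4,2,1] (faults so far: 5)
  step 8: ref 1 -> HIT, frames=[4,2,1] (faults so far: 5)
  step 9: ref 2 -> HIT, frames=[4,2,1] (faults so far: 5)
  step 10: ref 3 -> FAULT, evict 1, frames=[4,2,3] (faults so far: 6)
  step 11: ref 5 -> FAULT, evict 4, frames=[5,2,3] (faults so far: 7)
  FIFO total faults: 7
--- LRU ---
  step 0: ref 5 -> FAULT, frames=[5,-,-] (faults so far: 1)
  step 1: ref 3 -> FAULT, frames=[5,3,-] (faults so far: 2)
  step 2: ref 1 -> FAULT, frames=[5,3,1] (faults so far: 3)
  step 3: ref 4 -> FAULT, evict 5, frames=[4,3,1] (faults so far: 4)
  step 4: ref 2 -> FAULT, evict 3, frames=[4,2,1] (faults so far: 5)
  step 5: ref 1 -> HIT, frames=[4,2,1] (faults so far: 5)
  step 6: ref 1 -> HIT, frames=[4,2,1] (faults so far: 5)
  step 7: ref 2 -> HIT, frames=[4,2,1] (faults so far: 5)
  step 8: ref 1 -> HIT, frames=[4,2,1] (faults so far: 5)
  step 9: ref 2 -> HIT, frames=[4,2,1] (faults so far: 5)
  step 10: ref 3 -> FAULT, evict 4, frames=[3,2,1] (faults so far: 6)
  step 11: ref 5 -> FAULT, evict 1, frames=[3,2,5] (faults so far: 7)
  LRU total faults: 7
--- Optimal ---
  step 0: ref 5 -> FAULT, frames=[5,-,-] (faults so far: 1)
  step 1: ref 3 -> FAULT, frames=[5,3,-] (faults so far: 2)
  step 2: ref 1 -> FAULT, frames=[5,3,1] (faults so far: 3)
  step 3: ref 4 -> FAULT, evict 5, frames=[4,3,1] (faults so far: 4)
  step 4: ref 2 -> FAULT, evict 4, frames=[2,3,1] (faults so far: 5)
  step 5: ref 1 -> HIT, frames=[2,3,1] (faults so far: 5)
  step 6: ref 1 -> HIT, frames=[2,3,1] (faults so far: 5)
  step 7: ref 2 -> HIT, frames=[2,3,1] (faults so far: 5)
  step 8: ref 1 -> HIT, frames=[2,3,1] (faults so far: 5)
  step 9: ref 2 -> HIT, frames=[2,3,1] (faults so far: 5)
  step 10: ref 3 -> HIT, frames=[2,3,1] (faults so far: 5)
  step 11: ref 5 -> FAULT, evict 1, frames=[2,3,5] (faults so far: 6)
  Optimal total faults: 6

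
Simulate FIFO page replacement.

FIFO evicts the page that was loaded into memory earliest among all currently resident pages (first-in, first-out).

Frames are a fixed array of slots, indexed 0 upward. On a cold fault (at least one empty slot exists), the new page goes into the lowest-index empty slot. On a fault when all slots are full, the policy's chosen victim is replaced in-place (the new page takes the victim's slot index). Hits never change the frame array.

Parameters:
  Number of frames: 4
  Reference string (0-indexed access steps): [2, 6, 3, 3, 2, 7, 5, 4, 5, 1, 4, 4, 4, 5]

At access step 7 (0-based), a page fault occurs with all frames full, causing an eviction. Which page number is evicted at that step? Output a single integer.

Answer: 6

Derivation:
Step 0: ref 2 -> FAULT, frames=[2,-,-,-]
Step 1: ref 6 -> FAULT, frames=[2,6,-,-]
Step 2: ref 3 -> FAULT, frames=[2,6,3,-]
Step 3: ref 3 -> HIT, frames=[2,6,3,-]
Step 4: ref 2 -> HIT, frames=[2,6,3,-]
Step 5: ref 7 -> FAULT, frames=[2,6,3,7]
Step 6: ref 5 -> FAULT, evict 2, frames=[5,6,3,7]
Step 7: ref 4 -> FAULT, evict 6, frames=[5,4,3,7]
At step 7: evicted page 6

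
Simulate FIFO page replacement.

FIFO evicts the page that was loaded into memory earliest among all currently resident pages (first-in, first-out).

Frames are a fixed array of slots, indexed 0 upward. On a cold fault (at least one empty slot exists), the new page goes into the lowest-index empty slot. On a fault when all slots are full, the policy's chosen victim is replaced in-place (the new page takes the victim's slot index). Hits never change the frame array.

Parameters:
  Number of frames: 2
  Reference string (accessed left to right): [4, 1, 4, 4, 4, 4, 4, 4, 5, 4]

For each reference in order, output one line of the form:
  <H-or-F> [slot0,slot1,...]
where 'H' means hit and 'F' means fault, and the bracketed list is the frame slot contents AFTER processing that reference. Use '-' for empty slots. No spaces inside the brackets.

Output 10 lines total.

F [4,-]
F [4,1]
H [4,1]
H [4,1]
H [4,1]
H [4,1]
H [4,1]
H [4,1]
F [5,1]
F [5,4]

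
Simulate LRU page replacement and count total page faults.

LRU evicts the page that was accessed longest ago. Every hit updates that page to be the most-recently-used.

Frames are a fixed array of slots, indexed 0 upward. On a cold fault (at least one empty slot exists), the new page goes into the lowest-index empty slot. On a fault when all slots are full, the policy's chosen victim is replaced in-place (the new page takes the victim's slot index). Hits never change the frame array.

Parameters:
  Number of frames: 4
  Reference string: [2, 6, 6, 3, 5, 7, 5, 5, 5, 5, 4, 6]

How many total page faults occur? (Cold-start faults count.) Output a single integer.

Answer: 7

Derivation:
Step 0: ref 2 → FAULT, frames=[2,-,-,-]
Step 1: ref 6 → FAULT, frames=[2,6,-,-]
Step 2: ref 6 → HIT, frames=[2,6,-,-]
Step 3: ref 3 → FAULT, frames=[2,6,3,-]
Step 4: ref 5 → FAULT, frames=[2,6,3,5]
Step 5: ref 7 → FAULT (evict 2), frames=[7,6,3,5]
Step 6: ref 5 → HIT, frames=[7,6,3,5]
Step 7: ref 5 → HIT, frames=[7,6,3,5]
Step 8: ref 5 → HIT, frames=[7,6,3,5]
Step 9: ref 5 → HIT, frames=[7,6,3,5]
Step 10: ref 4 → FAULT (evict 6), frames=[7,4,3,5]
Step 11: ref 6 → FAULT (evict 3), frames=[7,4,6,5]
Total faults: 7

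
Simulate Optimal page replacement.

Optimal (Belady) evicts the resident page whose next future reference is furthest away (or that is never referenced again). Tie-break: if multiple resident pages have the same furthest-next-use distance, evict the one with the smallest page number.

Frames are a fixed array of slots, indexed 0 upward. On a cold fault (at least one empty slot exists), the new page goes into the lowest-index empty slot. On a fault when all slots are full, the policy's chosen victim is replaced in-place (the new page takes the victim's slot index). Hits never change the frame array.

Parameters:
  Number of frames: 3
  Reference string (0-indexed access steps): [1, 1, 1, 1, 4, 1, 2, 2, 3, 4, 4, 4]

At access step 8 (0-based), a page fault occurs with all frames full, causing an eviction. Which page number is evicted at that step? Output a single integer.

Answer: 1

Derivation:
Step 0: ref 1 -> FAULT, frames=[1,-,-]
Step 1: ref 1 -> HIT, frames=[1,-,-]
Step 2: ref 1 -> HIT, frames=[1,-,-]
Step 3: ref 1 -> HIT, frames=[1,-,-]
Step 4: ref 4 -> FAULT, frames=[1,4,-]
Step 5: ref 1 -> HIT, frames=[1,4,-]
Step 6: ref 2 -> FAULT, frames=[1,4,2]
Step 7: ref 2 -> HIT, frames=[1,4,2]
Step 8: ref 3 -> FAULT, evict 1, frames=[3,4,2]
At step 8: evicted page 1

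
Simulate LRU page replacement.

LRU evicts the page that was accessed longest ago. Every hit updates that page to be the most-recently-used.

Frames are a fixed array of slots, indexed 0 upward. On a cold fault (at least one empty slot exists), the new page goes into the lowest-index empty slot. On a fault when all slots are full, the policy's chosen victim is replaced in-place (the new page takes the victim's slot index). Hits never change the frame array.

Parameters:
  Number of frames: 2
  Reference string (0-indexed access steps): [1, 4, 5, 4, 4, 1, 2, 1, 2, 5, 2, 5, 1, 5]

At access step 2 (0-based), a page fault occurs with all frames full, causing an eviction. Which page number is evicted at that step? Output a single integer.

Step 0: ref 1 -> FAULT, frames=[1,-]
Step 1: ref 4 -> FAULT, frames=[1,4]
Step 2: ref 5 -> FAULT, evict 1, frames=[5,4]
At step 2: evicted page 1

Answer: 1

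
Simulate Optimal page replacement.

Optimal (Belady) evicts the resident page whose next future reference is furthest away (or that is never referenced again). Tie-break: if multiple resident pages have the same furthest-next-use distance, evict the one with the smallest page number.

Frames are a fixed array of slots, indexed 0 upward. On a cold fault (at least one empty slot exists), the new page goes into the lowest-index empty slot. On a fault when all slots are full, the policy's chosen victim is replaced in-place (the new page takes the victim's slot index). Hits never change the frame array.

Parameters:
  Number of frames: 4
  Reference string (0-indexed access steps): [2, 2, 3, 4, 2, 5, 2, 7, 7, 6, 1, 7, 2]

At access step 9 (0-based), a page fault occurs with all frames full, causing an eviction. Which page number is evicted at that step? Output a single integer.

Step 0: ref 2 -> FAULT, frames=[2,-,-,-]
Step 1: ref 2 -> HIT, frames=[2,-,-,-]
Step 2: ref 3 -> FAULT, frames=[2,3,-,-]
Step 3: ref 4 -> FAULT, frames=[2,3,4,-]
Step 4: ref 2 -> HIT, frames=[2,3,4,-]
Step 5: ref 5 -> FAULT, frames=[2,3,4,5]
Step 6: ref 2 -> HIT, frames=[2,3,4,5]
Step 7: ref 7 -> FAULT, evict 3, frames=[2,7,4,5]
Step 8: ref 7 -> HIT, frames=[2,7,4,5]
Step 9: ref 6 -> FAULT, evict 4, frames=[2,7,6,5]
At step 9: evicted page 4

Answer: 4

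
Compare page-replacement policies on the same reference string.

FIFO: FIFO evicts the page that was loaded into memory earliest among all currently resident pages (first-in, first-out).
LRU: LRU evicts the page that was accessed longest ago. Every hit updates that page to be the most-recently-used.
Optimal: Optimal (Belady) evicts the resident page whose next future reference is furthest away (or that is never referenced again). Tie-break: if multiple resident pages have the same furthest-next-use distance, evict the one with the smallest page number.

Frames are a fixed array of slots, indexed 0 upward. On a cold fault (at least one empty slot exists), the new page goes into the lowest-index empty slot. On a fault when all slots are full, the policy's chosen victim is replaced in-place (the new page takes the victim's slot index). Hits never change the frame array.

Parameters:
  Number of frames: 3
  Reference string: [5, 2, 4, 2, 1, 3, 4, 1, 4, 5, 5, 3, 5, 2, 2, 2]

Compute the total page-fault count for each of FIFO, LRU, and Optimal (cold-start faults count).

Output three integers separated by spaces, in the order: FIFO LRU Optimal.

Answer: 7 9 7

Derivation:
--- FIFO ---
  step 0: ref 5 -> FAULT, frames=[5,-,-] (faults so far: 1)
  step 1: ref 2 -> FAULT, frames=[5,2,-] (faults so far: 2)
  step 2: ref 4 -> FAULT, frames=[5,2,4] (faults so far: 3)
  step 3: ref 2 -> HIT, frames=[5,2,4] (faults so far: 3)
  step 4: ref 1 -> FAULT, evict 5, frames=[1,2,4] (faults so far: 4)
  step 5: ref 3 -> FAULT, evict 2, frames=[1,3,4] (faults so far: 5)
  step 6: ref 4 -> HIT, frames=[1,3,4] (faults so far: 5)
  step 7: ref 1 -> HIT, frames=[1,3,4] (faults so far: 5)
  step 8: ref 4 -> HIT, frames=[1,3,4] (faults so far: 5)
  step 9: ref 5 -> FAULT, evict 4, frames=[1,3,5] (faults so far: 6)
  step 10: ref 5 -> HIT, frames=[1,3,5] (faults so far: 6)
  step 11: ref 3 -> HIT, frames=[1,3,5] (faults so far: 6)
  step 12: ref 5 -> HIT, frames=[1,3,5] (faults so far: 6)
  step 13: ref 2 -> FAULT, evict 1, frames=[2,3,5] (faults so far: 7)
  step 14: ref 2 -> HIT, frames=[2,3,5] (faults so far: 7)
  step 15: ref 2 -> HIT, frames=[2,3,5] (faults so far: 7)
  FIFO total faults: 7
--- LRU ---
  step 0: ref 5 -> FAULT, frames=[5,-,-] (faults so far: 1)
  step 1: ref 2 -> FAULT, frames=[5,2,-] (faults so far: 2)
  step 2: ref 4 -> FAULT, frames=[5,2,4] (faults so far: 3)
  step 3: ref 2 -> HIT, frames=[5,2,4] (faults so far: 3)
  step 4: ref 1 -> FAULT, evict 5, frames=[1,2,4] (faults so far: 4)
  step 5: ref 3 -> FAULT, evict 4, frames=[1,2,3] (faults so far: 5)
  step 6: ref 4 -> FAULT, evict 2, frames=[1,4,3] (faults so far: 6)
  step 7: ref 1 -> HIT, frames=[1,4,3] (faults so far: 6)
  step 8: ref 4 -> HIT, frames=[1,4,3] (faults so far: 6)
  step 9: ref 5 -> FAULT, evict 3, frames=[1,4,5] (faults so far: 7)
  step 10: ref 5 -> HIT, frames=[1,4,5] (faults so far: 7)
  step 11: ref 3 -> FAULT, evict 1, frames=[3,4,5] (faults so far: 8)
  step 12: ref 5 -> HIT, frames=[3,4,5] (faults so far: 8)
  step 13: ref 2 -> FAULT, evict 4, frames=[3,2,5] (faults so far: 9)
  step 14: ref 2 -> HIT, frames=[3,2,5] (faults so far: 9)
  step 15: ref 2 -> HIT, frames=[3,2,5] (faults so far: 9)
  LRU total faults: 9
--- Optimal ---
  step 0: ref 5 -> FAULT, frames=[5,-,-] (faults so far: 1)
  step 1: ref 2 -> FAULT, frames=[5,2,-] (faults so far: 2)
  step 2: ref 4 -> FAULT, frames=[5,2,4] (faults so far: 3)
  step 3: ref 2 -> HIT, frames=[5,2,4] (faults so far: 3)
  step 4: ref 1 -> FAULT, evict 2, frames=[5,1,4] (faults so far: 4)
  step 5: ref 3 -> FAULT, evict 5, frames=[3,1,4] (faults so far: 5)
  step 6: ref 4 -> HIT, frames=[3,1,4] (faults so far: 5)
  step 7: ref 1 -> HIT, frames=[3,1,4] (faults so far: 5)
  step 8: ref 4 -> HIT, frames=[3,1,4] (faults so far: 5)
  step 9: ref 5 -> FAULT, evict 1, frames=[3,5,4] (faults so far: 6)
  step 10: ref 5 -> HIT, frames=[3,5,4] (faults so far: 6)
  step 11: ref 3 -> HIT, frames=[3,5,4] (faults so far: 6)
  step 12: ref 5 -> HIT, frames=[3,5,4] (faults so far: 6)
  step 13: ref 2 -> FAULT, evict 3, frames=[2,5,4] (faults so far: 7)
  step 14: ref 2 -> HIT, frames=[2,5,4] (faults so far: 7)
  step 15: ref 2 -> HIT, frames=[2,5,4] (faults so far: 7)
  Optimal total faults: 7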